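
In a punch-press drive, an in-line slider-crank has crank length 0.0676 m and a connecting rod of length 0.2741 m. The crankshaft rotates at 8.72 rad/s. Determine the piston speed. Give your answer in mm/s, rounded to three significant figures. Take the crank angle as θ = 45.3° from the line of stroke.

493

ω = 8.72 rad/s
For an in-line slider-crank, x = r cosθ + √(L² − r² sin²θ), so v = −rω sinθ·[1 + r cosθ/√(L² − r² sin²θ)].
With r = 0.0676 m, L = 0.2741 m, θ = 45.3°: √(L² − r² sin²θ) = 0.26986 m.
v = −0.0676·8.72·0.71080·[1 + 0.0676·0.70339/0.26986] = -0.49283 m/s.
|v| = 0.49283 m/s = 492.83 mm/s.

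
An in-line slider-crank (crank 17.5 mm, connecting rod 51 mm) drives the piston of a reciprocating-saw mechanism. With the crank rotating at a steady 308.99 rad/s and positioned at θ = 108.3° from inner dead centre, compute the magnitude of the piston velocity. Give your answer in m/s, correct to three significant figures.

ω = 309 rad/s
For an in-line slider-crank, x = r cosθ + √(L² − r² sin²θ), so v = −rω sinθ·[1 + r cosθ/√(L² − r² sin²θ)].
With r = 0.0175 m, L = 0.051 m, θ = 108.3°: √(L² − r² sin²θ) = 0.048218 m.
v = −0.0175·309·0.94943·[1 + 0.0175·-0.31399/0.048218] = -4.5488 m/s.
|v| = 4.5488 m/s.

4.55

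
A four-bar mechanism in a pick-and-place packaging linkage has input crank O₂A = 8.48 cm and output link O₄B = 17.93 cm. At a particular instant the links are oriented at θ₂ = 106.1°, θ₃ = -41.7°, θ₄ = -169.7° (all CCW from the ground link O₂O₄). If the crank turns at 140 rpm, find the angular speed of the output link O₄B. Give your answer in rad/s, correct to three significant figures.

4.69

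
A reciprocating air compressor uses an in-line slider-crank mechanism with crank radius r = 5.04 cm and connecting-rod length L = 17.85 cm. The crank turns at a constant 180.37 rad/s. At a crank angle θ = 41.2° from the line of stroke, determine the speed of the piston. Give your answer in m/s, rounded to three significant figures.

7.28

ω = 180.4 rad/s
For an in-line slider-crank, x = r cosθ + √(L² − r² sin²θ), so v = −rω sinθ·[1 + r cosθ/√(L² − r² sin²θ)].
With r = 0.0504 m, L = 0.1785 m, θ = 41.2°: √(L² − r² sin²θ) = 0.17539 m.
v = −0.0504·180.4·0.65869·[1 + 0.0504·0.75241/0.17539] = -7.2826 m/s.
|v| = 7.2826 m/s.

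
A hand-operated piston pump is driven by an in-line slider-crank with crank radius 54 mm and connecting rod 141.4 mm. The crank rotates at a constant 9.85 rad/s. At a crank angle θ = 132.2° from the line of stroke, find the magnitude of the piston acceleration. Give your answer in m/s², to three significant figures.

ω = 9.85 rad/s
x(θ) = r cosθ + √(L² − r² sin²θ); with ω constant, a = ω²·d²x/dθ².
d²x/dθ² = −r cosθ − r²(cos2θ)/√u − r⁴ sin²2θ/(4u^{3/2}),  u = L² − r² sin²θ = 0.0183937 m².
Substituting r = 0.054 m, L = 0.1414 m, θ = 132.2°: d²x/dθ² = +0.037527 m.
a = ω²·d²x/dθ² = (9.85)²·(+0.037527) = +3.641 m/s²;  |a| = 3.641 m/s².

3.64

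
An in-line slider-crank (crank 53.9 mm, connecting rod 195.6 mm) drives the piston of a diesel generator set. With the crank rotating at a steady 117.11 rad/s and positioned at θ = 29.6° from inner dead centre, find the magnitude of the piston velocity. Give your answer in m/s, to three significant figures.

3.87

ω = 117.1 rad/s
For an in-line slider-crank, x = r cosθ + √(L² − r² sin²θ), so v = −rω sinθ·[1 + r cosθ/√(L² − r² sin²θ)].
With r = 0.0539 m, L = 0.1956 m, θ = 29.6°: √(L² − r² sin²θ) = 0.19378 m.
v = −0.0539·117.1·0.49394·[1 + 0.0539·0.86949/0.19378] = -3.8719 m/s.
|v| = 3.8719 m/s.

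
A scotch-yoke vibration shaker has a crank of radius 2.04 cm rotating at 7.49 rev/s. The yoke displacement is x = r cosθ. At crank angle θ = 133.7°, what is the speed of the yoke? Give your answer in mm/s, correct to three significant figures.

ω = 47.06 rad/s (from 7.49 rev/s).
x = r cosθ ⇒ ẋ = −rω sinθ.
|v| = rω|sinθ| = 0.0204·47.06·|sin 133.7°| = 0.69408 m/s = 694.08 mm/s.

694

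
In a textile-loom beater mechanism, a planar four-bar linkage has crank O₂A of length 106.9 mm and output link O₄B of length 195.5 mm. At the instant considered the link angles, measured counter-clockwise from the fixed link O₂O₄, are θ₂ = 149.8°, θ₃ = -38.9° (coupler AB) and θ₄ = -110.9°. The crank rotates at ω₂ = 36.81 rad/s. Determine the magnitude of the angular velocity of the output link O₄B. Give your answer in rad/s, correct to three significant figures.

3.20

ω₂ = 36.81 rad/s
Differentiating the loop-closure r₂e^{iθ₂}+r₃e^{iθ₃}=r₁+r₄e^{iθ₄} gives r₂ω₂e^{iθ₂}+r₃ω₃e^{iθ₃}=r₄ω₄e^{iθ₄}.
Eliminating the other unknown: ω₄ = r₂ω₂ sin(θ₂−θ₃) / [r₄ sin(θ₄−θ₃)].
Numerator sine = -0.15126; denominator sine = -0.95106.
Result = 0.1069·36.81·(-0.15126) / (0.1955·(-0.95106)) = +3.2012 rad/s; magnitude 3.2012 rad/s.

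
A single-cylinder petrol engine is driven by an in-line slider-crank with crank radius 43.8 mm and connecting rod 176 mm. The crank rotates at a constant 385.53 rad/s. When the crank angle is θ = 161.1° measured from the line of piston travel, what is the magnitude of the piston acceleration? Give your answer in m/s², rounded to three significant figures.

ω = 385.5 rad/s
x(θ) = r cosθ + √(L² − r² sin²θ); with ω constant, a = ω²·d²x/dθ².
d²x/dθ² = −r cosθ − r²(cos2θ)/√u − r⁴ sin²2θ/(4u^{3/2}),  u = L² − r² sin²θ = 0.0307747 m².
Substituting r = 0.0438 m, L = 0.176 m, θ = 161.1°: d²x/dθ² = +0.032734 m.
a = ω²·d²x/dθ² = (385.5)²·(+0.032734) = +4865.3 m/s²;  |a| = 4865.3 m/s².

4870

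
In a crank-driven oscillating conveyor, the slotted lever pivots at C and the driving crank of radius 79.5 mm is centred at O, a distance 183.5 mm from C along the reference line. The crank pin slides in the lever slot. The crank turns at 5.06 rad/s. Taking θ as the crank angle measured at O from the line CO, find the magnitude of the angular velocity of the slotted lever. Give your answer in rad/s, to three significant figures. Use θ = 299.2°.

1.25

ω = 5.06 rad/s
Crank pin A relative to C: A = (d + r cosθ, r sinθ); lever angle φ = atan2(r sinθ, d + r cosθ).
Differentiating tanφ: φ̇ = rω(d cosθ + r)/(d² + r² + 2dr cosθ).
d² + r² + 2dr cosθ = |CA|² = 0.0542265 m²;  d cosθ + r = +0.16902 m.
|ω_lever| = |0.0795·5.06·+0.16902| / 0.0542265 = 1.2539 rad/s.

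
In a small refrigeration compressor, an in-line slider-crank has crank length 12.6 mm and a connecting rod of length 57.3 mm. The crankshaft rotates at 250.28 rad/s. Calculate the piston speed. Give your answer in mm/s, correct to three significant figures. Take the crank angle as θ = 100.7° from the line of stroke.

ω = 250.3 rad/s
For an in-line slider-crank, x = r cosθ + √(L² − r² sin²θ), so v = −rω sinθ·[1 + r cosθ/√(L² − r² sin²θ)].
With r = 0.0126 m, L = 0.0573 m, θ = 100.7°: √(L² − r² sin²θ) = 0.055946 m.
v = −0.0126·250.3·0.98261·[1 + 0.0126·-0.18567/0.055946] = -2.9691 m/s.
|v| = 2.9691 m/s = 2969.1 mm/s.

2970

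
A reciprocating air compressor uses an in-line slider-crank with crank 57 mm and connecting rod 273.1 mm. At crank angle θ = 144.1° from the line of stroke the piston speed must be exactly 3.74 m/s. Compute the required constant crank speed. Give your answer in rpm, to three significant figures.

1290

For an in-line slider-crank, |v_piston| = rω|sinθ|·[1 + r cosθ/√(L² − r² sin²θ)].
With r = 0.057 m, L = 0.2731 m, θ = 144.1°: the bracketed kinematic factor |dx/dθ| = 0.02773 m.
ω = v/|dx/dθ| = 3.74/0.02773 = 134.87 rad/s.
N = 60ω/(2π) = 1287.9 rpm.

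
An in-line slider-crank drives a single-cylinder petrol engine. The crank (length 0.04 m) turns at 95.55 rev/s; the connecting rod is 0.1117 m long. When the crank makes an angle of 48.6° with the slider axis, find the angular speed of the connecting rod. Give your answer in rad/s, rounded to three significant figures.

148

ω = 600.4 rad/s (converted from 95.55 rev/s).
The rod makes angle φ with the slider axis where L sinφ = r sinθ; differentiating, L cosφ·φ̇ = r ω cosθ.
L cosφ = √(L² − r² sin²θ) = 0.10759 m.
|ω_rod| = r ω |cosθ| / √(L² − r² sin²θ) = 0.04·600.4·0.66131/0.10759 = 147.6 rad/s.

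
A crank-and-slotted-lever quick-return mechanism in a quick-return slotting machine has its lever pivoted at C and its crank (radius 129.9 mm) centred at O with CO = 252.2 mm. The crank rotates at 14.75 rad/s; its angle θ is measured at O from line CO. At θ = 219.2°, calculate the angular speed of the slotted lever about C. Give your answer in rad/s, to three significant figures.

ω = 14.75 rad/s
Crank pin A relative to C: A = (d + r cosθ, r sinθ); lever angle φ = atan2(r sinθ, d + r cosθ).
Differentiating tanφ: φ̇ = rω(d cosθ + r)/(d² + r² + 2dr cosθ).
d² + r² + 2dr cosθ = |CA|² = 0.0297033 m²;  d cosθ + r = -0.065541 m.
|ω_lever| = |0.1299·14.75·-0.065541| / 0.0297033 = 4.2278 rad/s.

4.23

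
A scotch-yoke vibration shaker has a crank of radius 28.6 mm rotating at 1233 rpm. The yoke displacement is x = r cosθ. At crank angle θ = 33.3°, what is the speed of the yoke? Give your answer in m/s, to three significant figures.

ω = 129.1 rad/s (from 1233 rpm).
x = r cosθ ⇒ ẋ = −rω sinθ.
|v| = rω|sinθ| = 0.0286·129.1·|sin 33.3°| = 2.0274 m/s.

2.03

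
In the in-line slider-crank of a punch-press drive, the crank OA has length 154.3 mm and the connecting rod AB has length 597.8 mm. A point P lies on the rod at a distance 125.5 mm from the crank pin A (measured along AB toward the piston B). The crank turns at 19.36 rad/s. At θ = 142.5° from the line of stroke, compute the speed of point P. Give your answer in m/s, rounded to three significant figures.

2.56

ω = 19.36 rad/s.  Crank-pin speed |V_A| = rω = 2.9872 m/s, perpendicular to OA.
Rod angle: sinφ = −(r/L) sinθ ⇒ φ = -9.040°; ω_rod = −rω cosθ/√(L²−r²sin²θ) = +4.0143 rad/s.
V_P = V_A + ω_rod × AP, with AP = 0.1255 m along the rod.
Components: V_Px = −rω sinθ − a·ω_rod·sinφ = -1.7394 m/s;  V_Py = rω cosθ + a·ω_rod·cosφ = -1.8724 m/s.
|V_P| = √(V_Px² + V_Py²) = 2.5556 m/s.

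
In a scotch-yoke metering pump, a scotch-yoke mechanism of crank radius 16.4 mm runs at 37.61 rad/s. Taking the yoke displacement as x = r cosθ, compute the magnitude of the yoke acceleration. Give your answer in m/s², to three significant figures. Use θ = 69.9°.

ω = 37.61 rad/s
x = r cosθ ⇒ ẍ = −rω² cosθ (ω constant).
|a| = rω²|cosθ| = 0.0164·(37.61)²·|cos 69.9°| = 7.9722 m/s².

7.97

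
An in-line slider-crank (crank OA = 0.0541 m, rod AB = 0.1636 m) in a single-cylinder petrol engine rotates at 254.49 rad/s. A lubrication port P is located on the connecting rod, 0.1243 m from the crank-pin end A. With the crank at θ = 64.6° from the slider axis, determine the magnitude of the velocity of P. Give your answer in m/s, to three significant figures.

13.9

ω = 254.5 rad/s.  Crank-pin speed |V_A| = rω = 13.768 m/s, perpendicular to OA.
Rod angle: sinφ = −(r/L) sinθ ⇒ φ = -17.381°; ω_rod = −rω cosθ/√(L²−r²sin²θ) = -37.824 rad/s.
V_P = V_A + ω_rod × AP, with AP = 0.1243 m along the rod.
Components: V_Px = −rω sinθ − a·ω_rod·sinφ = -13.841 m/s;  V_Py = rω cosθ + a·ω_rod·cosφ = +1.4186 m/s.
|V_P| = √(V_Px² + V_Py²) = 13.914 m/s.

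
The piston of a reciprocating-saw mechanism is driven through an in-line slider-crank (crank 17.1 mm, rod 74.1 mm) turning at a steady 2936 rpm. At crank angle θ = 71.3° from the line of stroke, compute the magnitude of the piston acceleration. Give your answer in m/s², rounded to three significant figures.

ω = 2π·2936/60 = 307.5 rad/s
x(θ) = r cosθ + √(L² − r² sin²θ); with ω constant, a = ω²·d²x/dθ².
d²x/dθ² = −r cosθ − r²(cos2θ)/√u − r⁴ sin²2θ/(4u^{3/2}),  u = L² − r² sin²θ = 0.00522846 m².
Substituting r = 0.0171 m, L = 0.0741 m, θ = 71.3°: d²x/dθ² = -0.0022908 m.
a = ω²·d²x/dθ² = (307.5)²·(-0.0022908) = -216.55 m/s²;  |a| = 216.55 m/s².

217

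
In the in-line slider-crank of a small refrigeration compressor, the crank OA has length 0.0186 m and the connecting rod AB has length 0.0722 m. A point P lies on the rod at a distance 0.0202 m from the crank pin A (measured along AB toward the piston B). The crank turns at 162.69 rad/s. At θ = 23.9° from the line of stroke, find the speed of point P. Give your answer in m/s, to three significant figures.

2.38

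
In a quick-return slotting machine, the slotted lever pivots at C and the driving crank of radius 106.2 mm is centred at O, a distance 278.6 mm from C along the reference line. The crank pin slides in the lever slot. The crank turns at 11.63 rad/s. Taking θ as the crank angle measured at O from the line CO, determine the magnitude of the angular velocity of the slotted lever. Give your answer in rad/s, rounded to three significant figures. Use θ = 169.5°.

6.75

ω = 11.63 rad/s
Crank pin A relative to C: A = (d + r cosθ, r sinθ); lever angle φ = atan2(r sinθ, d + r cosθ).
Differentiating tanφ: φ̇ = rω(d cosθ + r)/(d² + r² + 2dr cosθ).
d² + r² + 2dr cosθ = |CA|² = 0.0307126 m²;  d cosθ + r = -0.16773 m.
|ω_lever| = |0.1062·11.63·-0.16773| / 0.0307126 = 6.7454 rad/s.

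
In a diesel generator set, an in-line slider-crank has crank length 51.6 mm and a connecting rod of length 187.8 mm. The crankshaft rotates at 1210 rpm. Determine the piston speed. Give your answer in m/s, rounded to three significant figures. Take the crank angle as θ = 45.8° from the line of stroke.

5.60

ω = 2π·1210/60 = 126.7 rad/s
For an in-line slider-crank, x = r cosθ + √(L² − r² sin²θ), so v = −rω sinθ·[1 + r cosθ/√(L² − r² sin²θ)].
With r = 0.0516 m, L = 0.1878 m, θ = 45.8°: √(L² − r² sin²θ) = 0.18412 m.
v = −0.0516·126.7·0.71691·[1 + 0.0516·0.69717/0.18412] = -5.6032 m/s.
|v| = 5.6032 m/s.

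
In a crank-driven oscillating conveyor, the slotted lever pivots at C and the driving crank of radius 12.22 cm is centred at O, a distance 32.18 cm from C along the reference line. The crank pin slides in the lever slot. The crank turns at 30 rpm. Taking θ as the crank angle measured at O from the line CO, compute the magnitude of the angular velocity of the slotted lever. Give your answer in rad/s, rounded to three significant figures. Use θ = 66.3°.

ω = 3.142 rad/s (from 30 rpm).
Crank pin A relative to C: A = (d + r cosθ, r sinθ); lever angle φ = atan2(r sinθ, d + r cosθ).
Differentiating tanφ: φ̇ = rω(d cosθ + r)/(d² + r² + 2dr cosθ).
d² + r² + 2dr cosθ = |CA|² = 0.1501 m²;  d cosθ + r = +0.25155 m.
|ω_lever| = |0.1222·3.142·+0.25155| / 0.1501 = 0.64337 rad/s.

0.643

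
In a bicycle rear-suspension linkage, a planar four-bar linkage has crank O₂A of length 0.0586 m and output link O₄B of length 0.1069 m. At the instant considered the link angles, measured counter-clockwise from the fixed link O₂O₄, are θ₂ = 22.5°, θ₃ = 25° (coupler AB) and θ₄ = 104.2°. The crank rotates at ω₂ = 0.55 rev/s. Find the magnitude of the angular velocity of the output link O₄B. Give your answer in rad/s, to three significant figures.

ω₂ = 3.456 rad/s (from 0.55 rev/s).
Differentiating the loop-closure r₂e^{iθ₂}+r₃e^{iθ₃}=r₁+r₄e^{iθ₄} gives r₂ω₂e^{iθ₂}+r₃ω₃e^{iθ₃}=r₄ω₄e^{iθ₄}.
Eliminating the other unknown: ω₄ = r₂ω₂ sin(θ₂−θ₃) / [r₄ sin(θ₄−θ₃)].
Numerator sine = -0.04362; denominator sine = +0.98229.
Result = 0.0586·3.456·(-0.04362) / (0.1069·(+0.98229)) = -0.084121 rad/s; magnitude 0.084121 rad/s.

0.0841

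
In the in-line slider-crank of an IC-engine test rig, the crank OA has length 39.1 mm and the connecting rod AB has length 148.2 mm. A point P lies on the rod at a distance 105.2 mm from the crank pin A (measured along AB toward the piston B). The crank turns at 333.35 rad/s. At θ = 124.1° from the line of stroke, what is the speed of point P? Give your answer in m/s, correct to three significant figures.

ω = 333.4 rad/s.  Crank-pin speed |V_A| = rω = 13.034 m/s, perpendicular to OA.
Rod angle: sinφ = −(r/L) sinθ ⇒ φ = -12.619°; ω_rod = −rω cosθ/√(L²−r²sin²θ) = +50.528 rad/s.
V_P = V_A + ω_rod × AP, with AP = 0.1052 m along the rod.
Components: V_Px = −rω sinθ − a·ω_rod·sinφ = -9.6316 m/s;  V_Py = rω cosθ + a·ω_rod·cosφ = -2.1202 m/s.
|V_P| = √(V_Px² + V_Py²) = 9.8622 m/s.

9.86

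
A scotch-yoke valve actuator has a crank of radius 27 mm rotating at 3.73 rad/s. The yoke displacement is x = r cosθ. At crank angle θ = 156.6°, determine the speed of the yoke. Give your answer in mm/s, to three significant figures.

40.0

ω = 3.73 rad/s
x = r cosθ ⇒ ẋ = −rω sinθ.
|v| = rω|sinθ| = 0.027·3.73·|sin 156.6°| = 0.039997 m/s = 39.997 mm/s.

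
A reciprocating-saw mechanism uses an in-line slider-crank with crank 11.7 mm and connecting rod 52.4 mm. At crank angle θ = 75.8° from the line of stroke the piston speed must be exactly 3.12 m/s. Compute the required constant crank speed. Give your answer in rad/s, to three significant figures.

260

For an in-line slider-crank, |v_piston| = rω|sinθ|·[1 + r cosθ/√(L² − r² sin²θ)].
With r = 0.0117 m, L = 0.0524 m, θ = 75.8°: the bracketed kinematic factor |dx/dθ| = 0.011979 m.
ω = v/|dx/dθ| = 3.12/0.011979 = 260.46 rad/s.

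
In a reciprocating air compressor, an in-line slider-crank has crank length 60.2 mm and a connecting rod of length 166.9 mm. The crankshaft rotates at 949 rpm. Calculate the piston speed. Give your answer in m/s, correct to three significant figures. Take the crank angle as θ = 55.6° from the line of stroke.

5.99

ω = 2π·949/60 = 99.38 rad/s
For an in-line slider-crank, x = r cosθ + √(L² − r² sin²θ), so v = −rω sinθ·[1 + r cosθ/√(L² − r² sin²θ)].
With r = 0.0602 m, L = 0.1669 m, θ = 55.6°: √(L² − r² sin²θ) = 0.15934 m.
v = −0.0602·99.38·0.82511·[1 + 0.0602·0.56497/0.15934] = -5.99 m/s.
|v| = 5.99 m/s.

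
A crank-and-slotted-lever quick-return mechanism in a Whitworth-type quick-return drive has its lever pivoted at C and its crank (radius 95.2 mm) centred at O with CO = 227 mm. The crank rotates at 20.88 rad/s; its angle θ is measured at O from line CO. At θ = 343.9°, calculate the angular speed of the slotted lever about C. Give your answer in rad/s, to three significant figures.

ω = 20.88 rad/s
Crank pin A relative to C: A = (d + r cosθ, r sinθ); lever angle φ = atan2(r sinθ, d + r cosθ).
Differentiating tanφ: φ̇ = rω(d cosθ + r)/(d² + r² + 2dr cosθ).
d² + r² + 2dr cosθ = |CA|² = 0.102118 m²;  d cosθ + r = +0.3133 m.
|ω_lever| = |0.0952·20.88·+0.3133| / 0.102118 = 6.0985 rad/s.

6.10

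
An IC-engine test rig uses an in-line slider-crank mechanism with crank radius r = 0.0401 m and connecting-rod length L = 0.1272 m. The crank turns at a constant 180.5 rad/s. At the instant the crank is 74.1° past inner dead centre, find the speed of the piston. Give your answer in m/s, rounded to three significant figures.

ω = 180.5 rad/s
For an in-line slider-crank, x = r cosθ + √(L² − r² sin²θ), so v = −rω sinθ·[1 + r cosθ/√(L² − r² sin²θ)].
With r = 0.0401 m, L = 0.1272 m, θ = 74.1°: √(L² − r² sin²θ) = 0.12121 m.
v = −0.0401·180.5·0.96174·[1 + 0.0401·0.27396/0.12121] = -7.592 m/s.
|v| = 7.592 m/s.

7.59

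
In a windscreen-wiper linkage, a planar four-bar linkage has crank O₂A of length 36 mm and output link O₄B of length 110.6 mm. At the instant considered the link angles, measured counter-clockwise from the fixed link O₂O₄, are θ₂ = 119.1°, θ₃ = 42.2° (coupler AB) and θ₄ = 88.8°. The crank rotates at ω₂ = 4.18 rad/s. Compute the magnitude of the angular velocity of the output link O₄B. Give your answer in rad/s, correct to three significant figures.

ω₂ = 4.18 rad/s
Differentiating the loop-closure r₂e^{iθ₂}+r₃e^{iθ₃}=r₁+r₄e^{iθ₄} gives r₂ω₂e^{iθ₂}+r₃ω₃e^{iθ₃}=r₄ω₄e^{iθ₄}.
Eliminating the other unknown: ω₄ = r₂ω₂ sin(θ₂−θ₃) / [r₄ sin(θ₄−θ₃)].
Numerator sine = +0.97398; denominator sine = +0.72657.
Result = 0.036·4.18·(+0.97398) / (0.1106·(+0.72657)) = +1.8239 rad/s; magnitude 1.8239 rad/s.

1.82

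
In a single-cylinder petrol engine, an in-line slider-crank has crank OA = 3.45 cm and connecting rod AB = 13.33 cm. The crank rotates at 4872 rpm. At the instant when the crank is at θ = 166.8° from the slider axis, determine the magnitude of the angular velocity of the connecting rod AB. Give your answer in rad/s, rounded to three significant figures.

129

ω = 510.2 rad/s (converted from 4872 rpm).
The rod makes angle φ with the slider axis where L sinφ = r sinθ; differentiating, L cosφ·φ̇ = r ω cosθ.
L cosφ = √(L² − r² sin²θ) = 0.13307 m.
|ω_rod| = r ω |cosθ| / √(L² − r² sin²θ) = 0.0345·510.2·0.97358/0.13307 = 128.78 rad/s.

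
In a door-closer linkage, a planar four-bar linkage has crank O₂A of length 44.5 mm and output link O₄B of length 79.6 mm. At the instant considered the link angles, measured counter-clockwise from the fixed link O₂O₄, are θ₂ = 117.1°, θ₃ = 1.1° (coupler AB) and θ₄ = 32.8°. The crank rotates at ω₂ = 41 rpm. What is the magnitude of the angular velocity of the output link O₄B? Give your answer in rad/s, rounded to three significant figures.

4.11

ω₂ = 4.294 rad/s (from 41 rpm).
Differentiating the loop-closure r₂e^{iθ₂}+r₃e^{iθ₃}=r₁+r₄e^{iθ₄} gives r₂ω₂e^{iθ₂}+r₃ω₃e^{iθ₃}=r₄ω₄e^{iθ₄}.
Eliminating the other unknown: ω₄ = r₂ω₂ sin(θ₂−θ₃) / [r₄ sin(θ₄−θ₃)].
Numerator sine = +0.89879; denominator sine = +0.52547.
Result = 0.0445·4.294·(+0.89879) / (0.0796·(+0.52547)) = +4.1055 rad/s; magnitude 4.1055 rad/s.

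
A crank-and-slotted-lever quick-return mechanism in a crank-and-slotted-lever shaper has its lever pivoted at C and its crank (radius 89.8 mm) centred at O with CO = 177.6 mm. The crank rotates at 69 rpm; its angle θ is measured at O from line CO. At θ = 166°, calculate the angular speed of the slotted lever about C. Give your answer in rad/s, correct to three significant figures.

6.19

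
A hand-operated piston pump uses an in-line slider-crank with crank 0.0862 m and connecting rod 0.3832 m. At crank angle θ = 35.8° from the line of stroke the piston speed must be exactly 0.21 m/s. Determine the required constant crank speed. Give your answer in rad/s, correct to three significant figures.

3.52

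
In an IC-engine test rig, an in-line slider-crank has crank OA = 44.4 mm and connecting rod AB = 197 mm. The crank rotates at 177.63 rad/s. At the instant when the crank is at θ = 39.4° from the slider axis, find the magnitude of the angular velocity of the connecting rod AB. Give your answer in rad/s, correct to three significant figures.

ω = 177.6 rad/s
The rod makes angle φ with the slider axis where L sinφ = r sinθ; differentiating, L cosφ·φ̇ = r ω cosθ.
L cosφ = √(L² − r² sin²θ) = 0.19497 m.
|ω_rod| = r ω |cosθ| / √(L² − r² sin²θ) = 0.0444·177.6·0.77273/0.19497 = 31.257 rad/s.

31.3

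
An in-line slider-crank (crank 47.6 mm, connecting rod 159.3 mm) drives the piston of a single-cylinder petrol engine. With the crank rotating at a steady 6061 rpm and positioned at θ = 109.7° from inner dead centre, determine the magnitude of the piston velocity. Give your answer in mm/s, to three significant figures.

ω = 2π·6061/60 = 634.7 rad/s
For an in-line slider-crank, x = r cosθ + √(L² − r² sin²θ), so v = −rω sinθ·[1 + r cosθ/√(L² − r² sin²θ)].
With r = 0.0476 m, L = 0.1593 m, θ = 109.7°: √(L² − r² sin²θ) = 0.15287 m.
v = −0.0476·634.7·0.94147·[1 + 0.0476·-0.33710/0.15287] = -25.458 m/s.
|v| = 25.458 m/s = 25458 mm/s.

25500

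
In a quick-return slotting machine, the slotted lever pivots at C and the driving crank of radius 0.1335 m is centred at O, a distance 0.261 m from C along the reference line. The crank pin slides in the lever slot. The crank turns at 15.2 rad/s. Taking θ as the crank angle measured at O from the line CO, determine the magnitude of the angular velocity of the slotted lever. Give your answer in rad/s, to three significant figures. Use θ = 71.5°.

ω = 15.2 rad/s
Crank pin A relative to C: A = (d + r cosθ, r sinθ); lever angle φ = atan2(r sinθ, d + r cosθ).
Differentiating tanφ: φ̇ = rω(d cosθ + r)/(d² + r² + 2dr cosθ).
d² + r² + 2dr cosθ = |CA|² = 0.108055 m²;  d cosθ + r = +0.21632 m.
|ω_lever| = |0.1335·15.2·+0.21632| / 0.108055 = 4.0623 rad/s.

4.06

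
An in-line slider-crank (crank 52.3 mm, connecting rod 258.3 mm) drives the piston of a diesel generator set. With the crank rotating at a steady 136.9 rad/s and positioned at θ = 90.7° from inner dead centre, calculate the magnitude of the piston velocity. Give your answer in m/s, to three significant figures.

7.14

ω = 136.9 rad/s
For an in-line slider-crank, x = r cosθ + √(L² − r² sin²θ), so v = −rω sinθ·[1 + r cosθ/√(L² − r² sin²θ)].
With r = 0.0523 m, L = 0.2583 m, θ = 90.7°: √(L² − r² sin²θ) = 0.25295 m.
v = −0.0523·136.9·0.99993·[1 + 0.0523·-0.01222/0.25295] = -7.1413 m/s.
|v| = 7.1413 m/s.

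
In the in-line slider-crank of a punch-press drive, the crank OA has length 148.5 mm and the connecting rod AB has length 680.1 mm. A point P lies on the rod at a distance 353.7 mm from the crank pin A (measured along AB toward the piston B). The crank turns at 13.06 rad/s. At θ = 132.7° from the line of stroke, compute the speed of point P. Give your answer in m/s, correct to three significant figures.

1.46

ω = 13.06 rad/s.  Crank-pin speed |V_A| = rω = 1.9394 m/s, perpendicular to OA.
Rod angle: sinφ = −(r/L) sinθ ⇒ φ = -9.234°; ω_rod = −rω cosθ/√(L²−r²sin²θ) = +1.9593 rad/s.
V_P = V_A + ω_rod × AP, with AP = 0.3537 m along the rod.
Components: V_Px = −rω sinθ − a·ω_rod·sinφ = -1.3141 m/s;  V_Py = rω cosθ + a·ω_rod·cosφ = -0.63122 m/s.
|V_P| = √(V_Px² + V_Py²) = 1.4578 m/s.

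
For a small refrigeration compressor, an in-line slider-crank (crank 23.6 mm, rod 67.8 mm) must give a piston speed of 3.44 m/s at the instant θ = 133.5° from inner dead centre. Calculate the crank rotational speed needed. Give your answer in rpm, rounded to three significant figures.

2550

For an in-line slider-crank, |v_piston| = rω|sinθ|·[1 + r cosθ/√(L² − r² sin²θ)].
With r = 0.0236 m, L = 0.0678 m, θ = 133.5°: the bracketed kinematic factor |dx/dθ| = 0.01288 m.
ω = v/|dx/dθ| = 3.44/0.01288 = 267.09 rad/s.
N = 60ω/(2π) = 2550.5 rpm.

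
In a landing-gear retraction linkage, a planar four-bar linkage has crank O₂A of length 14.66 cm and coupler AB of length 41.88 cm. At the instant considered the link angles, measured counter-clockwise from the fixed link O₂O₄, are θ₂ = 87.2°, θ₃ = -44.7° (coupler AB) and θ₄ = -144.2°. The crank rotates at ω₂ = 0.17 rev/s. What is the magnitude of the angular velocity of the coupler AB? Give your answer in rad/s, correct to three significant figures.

0.296

ω₂ = 1.068 rad/s (from 0.17 rev/s).
Differentiating the loop-closure r₂e^{iθ₂}+r₃e^{iθ₃}=r₁+r₄e^{iθ₄} gives r₂ω₂e^{iθ₂}+r₃ω₃e^{iθ₃}=r₄ω₄e^{iθ₄}.
Eliminating the other unknown: ω₃ = r₂ω₂ sin(θ₄−θ₂) / [r₃ sin(θ₃−θ₄)].
Numerator sine = +0.78152; denominator sine = +0.98629.
Result = 0.1466·1.068·(+0.78152) / (0.4188·(+0.98629)) = +0.29627 rad/s; magnitude 0.29627 rad/s.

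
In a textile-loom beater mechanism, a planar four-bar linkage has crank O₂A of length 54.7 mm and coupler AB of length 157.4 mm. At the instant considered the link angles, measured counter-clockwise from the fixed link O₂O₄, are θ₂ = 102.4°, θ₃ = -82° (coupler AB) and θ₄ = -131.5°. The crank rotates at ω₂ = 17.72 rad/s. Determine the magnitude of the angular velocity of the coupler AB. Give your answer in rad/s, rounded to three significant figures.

ω₂ = 17.72 rad/s
Differentiating the loop-closure r₂e^{iθ₂}+r₃e^{iθ₃}=r₁+r₄e^{iθ₄} gives r₂ω₂e^{iθ₂}+r₃ω₃e^{iθ₃}=r₄ω₄e^{iθ₄}.
Eliminating the other unknown: ω₃ = r₂ω₂ sin(θ₄−θ₂) / [r₃ sin(θ₃−θ₄)].
Numerator sine = +0.80799; denominator sine = +0.76041.
Result = 0.0547·17.72·(+0.80799) / (0.1574·(+0.76041)) = +6.5434 rad/s; magnitude 6.5434 rad/s.

6.54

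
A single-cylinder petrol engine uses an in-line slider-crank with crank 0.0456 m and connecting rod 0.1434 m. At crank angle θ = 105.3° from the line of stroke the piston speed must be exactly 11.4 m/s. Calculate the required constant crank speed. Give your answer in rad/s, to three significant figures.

For an in-line slider-crank, |v_piston| = rω|sinθ|·[1 + r cosθ/√(L² − r² sin²θ)].
With r = 0.0456 m, L = 0.1434 m, θ = 105.3°: the bracketed kinematic factor |dx/dθ| = 0.040106 m.
ω = v/|dx/dθ| = 11.4/0.040106 = 284.24 rad/s.

284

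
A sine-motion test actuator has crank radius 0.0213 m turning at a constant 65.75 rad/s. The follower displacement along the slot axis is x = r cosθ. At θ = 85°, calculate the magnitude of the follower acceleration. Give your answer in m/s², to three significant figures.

ω = 65.75 rad/s
x = r cosθ ⇒ ẍ = −rω² cosθ (ω constant).
|a| = rω²|cosθ| = 0.0213·(65.75)²·|cos 85°| = 8.0254 m/s².

8.03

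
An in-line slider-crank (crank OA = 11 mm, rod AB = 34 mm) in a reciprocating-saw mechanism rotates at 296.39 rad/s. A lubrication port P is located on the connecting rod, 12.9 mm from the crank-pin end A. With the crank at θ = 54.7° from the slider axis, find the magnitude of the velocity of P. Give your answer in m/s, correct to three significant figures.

3.09

ω = 296.4 rad/s.  Crank-pin speed |V_A| = rω = 3.2603 m/s, perpendicular to OA.
Rod angle: sinφ = −(r/L) sinθ ⇒ φ = -15.310°; ω_rod = −rω cosθ/√(L²−r²sin²θ) = -57.45 rad/s.
V_P = V_A + ω_rod × AP, with AP = 0.0129 m along the rod.
Components: V_Px = −rω sinθ − a·ω_rod·sinφ = -2.8565 m/s;  V_Py = rω cosθ + a·ω_rod·cosφ = +1.1692 m/s.
|V_P| = √(V_Px² + V_Py²) = 3.0865 m/s.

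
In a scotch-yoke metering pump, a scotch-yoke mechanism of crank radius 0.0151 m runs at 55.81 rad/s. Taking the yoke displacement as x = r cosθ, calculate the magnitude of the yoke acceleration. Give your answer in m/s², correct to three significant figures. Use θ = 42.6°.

34.6

ω = 55.81 rad/s
x = r cosθ ⇒ ẍ = −rω² cosθ (ω constant).
|a| = rω²|cosθ| = 0.0151·(55.81)²·|cos 42.6°| = 34.621 m/s².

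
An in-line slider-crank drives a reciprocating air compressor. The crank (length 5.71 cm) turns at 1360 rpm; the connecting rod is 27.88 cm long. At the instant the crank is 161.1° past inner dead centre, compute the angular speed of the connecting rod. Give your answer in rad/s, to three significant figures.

ω = 142.4 rad/s (converted from 1360 rpm).
The rod makes angle φ with the slider axis where L sinφ = r sinθ; differentiating, L cosφ·φ̇ = r ω cosθ.
L cosφ = √(L² − r² sin²θ) = 0.27819 m.
|ω_rod| = r ω |cosθ| / √(L² − r² sin²θ) = 0.0571·142.4·0.94609/0.27819 = 27.657 rad/s.

27.7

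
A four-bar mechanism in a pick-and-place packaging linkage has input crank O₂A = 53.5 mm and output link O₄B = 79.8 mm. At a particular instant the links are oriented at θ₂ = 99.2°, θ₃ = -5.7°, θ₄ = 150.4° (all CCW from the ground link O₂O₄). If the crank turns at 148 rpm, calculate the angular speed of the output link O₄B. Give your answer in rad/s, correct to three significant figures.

ω₂ = 15.5 rad/s (from 148 rpm).
Differentiating the loop-closure r₂e^{iθ₂}+r₃e^{iθ₃}=r₁+r₄e^{iθ₄} gives r₂ω₂e^{iθ₂}+r₃ω₃e^{iθ₃}=r₄ω₄e^{iθ₄}.
Eliminating the other unknown: ω₄ = r₂ω₂ sin(θ₂−θ₃) / [r₄ sin(θ₄−θ₃)].
Numerator sine = +0.96638; denominator sine = +0.40514.
Result = 0.0535·15.5·(+0.96638) / (0.0798·(+0.40514)) = +24.785 rad/s; magnitude 24.785 rad/s.

24.8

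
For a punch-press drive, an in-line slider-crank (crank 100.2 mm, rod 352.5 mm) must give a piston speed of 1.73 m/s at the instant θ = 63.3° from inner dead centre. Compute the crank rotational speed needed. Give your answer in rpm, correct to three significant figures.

For an in-line slider-crank, |v_piston| = rω|sinθ|·[1 + r cosθ/√(L² − r² sin²θ)].
With r = 0.1002 m, L = 0.3525 m, θ = 63.3°: the bracketed kinematic factor |dx/dθ| = 0.10134 m.
ω = v/|dx/dθ| = 1.73/0.10134 = 17.072 rad/s.
N = 60ω/(2π) = 163.02 rpm.

163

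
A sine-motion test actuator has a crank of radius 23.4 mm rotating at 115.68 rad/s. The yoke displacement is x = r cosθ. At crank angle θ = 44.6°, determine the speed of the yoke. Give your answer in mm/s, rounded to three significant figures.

ω = 115.7 rad/s
x = r cosθ ⇒ ẋ = −rω sinθ.
|v| = rω|sinθ| = 0.0234·115.7·|sin 44.6°| = 1.9007 m/s = 1900.7 mm/s.

1900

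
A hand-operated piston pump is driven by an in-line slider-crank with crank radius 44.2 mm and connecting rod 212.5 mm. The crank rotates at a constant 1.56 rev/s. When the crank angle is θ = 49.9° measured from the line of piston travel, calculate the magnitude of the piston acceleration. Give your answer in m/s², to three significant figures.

2.59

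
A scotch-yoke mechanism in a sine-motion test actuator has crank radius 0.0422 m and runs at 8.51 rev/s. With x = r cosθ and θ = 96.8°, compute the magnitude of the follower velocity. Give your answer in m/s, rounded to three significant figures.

2.24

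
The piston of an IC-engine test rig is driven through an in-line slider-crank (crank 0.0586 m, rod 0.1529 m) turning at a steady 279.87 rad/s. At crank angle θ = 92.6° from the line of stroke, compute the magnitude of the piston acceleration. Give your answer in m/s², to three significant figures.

ω = 279.9 rad/s
x(θ) = r cosθ + √(L² − r² sin²θ); with ω constant, a = ω²·d²x/dθ².
d²x/dθ² = −r cosθ − r²(cos2θ)/√u − r⁴ sin²2θ/(4u^{3/2}),  u = L² − r² sin²θ = 0.0199515 m².
Substituting r = 0.0586 m, L = 0.1529 m, θ = 92.6°: d²x/dθ² = +0.026861 m.
a = ω²·d²x/dθ² = (279.9)²·(+0.026861) = +2103.9 m/s²;  |a| = 2103.9 m/s².

2100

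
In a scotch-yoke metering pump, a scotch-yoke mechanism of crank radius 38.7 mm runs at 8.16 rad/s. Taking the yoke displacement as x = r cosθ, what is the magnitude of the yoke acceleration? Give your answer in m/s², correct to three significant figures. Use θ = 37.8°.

2.04

ω = 8.16 rad/s
x = r cosθ ⇒ ẍ = −rω² cosθ (ω constant).
|a| = rω²|cosθ| = 0.0387·(8.16)²·|cos 37.8°| = 2.0361 m/s².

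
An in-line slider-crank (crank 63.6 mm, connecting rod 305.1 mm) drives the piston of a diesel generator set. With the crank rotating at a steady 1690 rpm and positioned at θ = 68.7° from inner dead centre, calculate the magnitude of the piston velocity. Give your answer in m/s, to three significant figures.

11.3

ω = 2π·1690/60 = 177 rad/s
For an in-line slider-crank, x = r cosθ + √(L² − r² sin²θ), so v = −rω sinθ·[1 + r cosθ/√(L² − r² sin²θ)].
With r = 0.0636 m, L = 0.3051 m, θ = 68.7°: √(L² − r² sin²θ) = 0.29929 m.
v = −0.0636·177·0.93169·[1 + 0.0636·0.36325/0.29929] = -11.296 m/s.
|v| = 11.296 m/s.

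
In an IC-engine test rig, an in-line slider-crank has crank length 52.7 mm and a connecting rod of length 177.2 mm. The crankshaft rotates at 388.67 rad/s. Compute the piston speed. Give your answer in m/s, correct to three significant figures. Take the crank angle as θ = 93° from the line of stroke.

20.1

ω = 388.7 rad/s
For an in-line slider-crank, x = r cosθ + √(L² − r² sin²θ), so v = −rω sinθ·[1 + r cosθ/√(L² − r² sin²θ)].
With r = 0.0527 m, L = 0.1772 m, θ = 93°: √(L² − r² sin²θ) = 0.1692 m.
v = −0.0527·388.7·0.99863·[1 + 0.0527·-0.05234/0.1692] = -20.121 m/s.
|v| = 20.121 m/s.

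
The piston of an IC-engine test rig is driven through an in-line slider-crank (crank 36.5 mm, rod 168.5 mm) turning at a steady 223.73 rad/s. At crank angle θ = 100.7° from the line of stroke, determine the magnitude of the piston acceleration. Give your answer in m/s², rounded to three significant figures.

ω = 223.7 rad/s
x(θ) = r cosθ + √(L² − r² sin²θ); with ω constant, a = ω²·d²x/dθ².
d²x/dθ² = −r cosθ − r²(cos2θ)/√u − r⁴ sin²2θ/(4u^{3/2}),  u = L² − r² sin²θ = 0.0271059 m².
Substituting r = 0.0365 m, L = 0.1685 m, θ = 100.7°: d²x/dθ² = +0.014298 m.
a = ω²·d²x/dθ² = (223.7)²·(+0.014298) = +715.67 m/s²;  |a| = 715.67 m/s².

716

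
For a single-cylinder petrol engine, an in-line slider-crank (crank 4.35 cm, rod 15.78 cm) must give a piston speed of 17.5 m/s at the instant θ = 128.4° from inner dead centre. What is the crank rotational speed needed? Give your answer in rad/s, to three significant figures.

623

For an in-line slider-crank, |v_piston| = rω|sinθ|·[1 + r cosθ/√(L² − r² sin²θ)].
With r = 0.0435 m, L = 0.1578 m, θ = 128.4°: the bracketed kinematic factor |dx/dθ| = 0.028112 m.
ω = v/|dx/dθ| = 17.5/0.028112 = 622.51 rad/s.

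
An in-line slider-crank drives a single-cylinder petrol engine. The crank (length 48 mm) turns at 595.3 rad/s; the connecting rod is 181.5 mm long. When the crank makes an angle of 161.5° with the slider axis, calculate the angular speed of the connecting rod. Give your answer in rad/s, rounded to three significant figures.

ω = 595.3 rad/s
The rod makes angle φ with the slider axis where L sinφ = r sinθ; differentiating, L cosφ·φ̇ = r ω cosθ.
L cosφ = √(L² − r² sin²θ) = 0.18086 m.
|ω_rod| = r ω |cosθ| / √(L² − r² sin²θ) = 0.048·595.3·0.94832/0.18086 = 149.83 rad/s.

150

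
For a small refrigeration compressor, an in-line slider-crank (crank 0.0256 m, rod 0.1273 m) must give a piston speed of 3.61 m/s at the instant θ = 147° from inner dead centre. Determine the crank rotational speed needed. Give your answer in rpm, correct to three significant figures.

2980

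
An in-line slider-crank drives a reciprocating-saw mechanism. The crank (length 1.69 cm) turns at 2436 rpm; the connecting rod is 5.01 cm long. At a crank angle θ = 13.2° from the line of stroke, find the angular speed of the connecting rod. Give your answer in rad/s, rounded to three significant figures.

84.0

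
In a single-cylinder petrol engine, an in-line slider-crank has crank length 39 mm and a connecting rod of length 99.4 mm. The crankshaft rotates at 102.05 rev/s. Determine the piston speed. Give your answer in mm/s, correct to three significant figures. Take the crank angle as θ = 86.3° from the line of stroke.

25600

ω = 2π·102 = 641.2 rad/s
For an in-line slider-crank, x = r cosθ + √(L² − r² sin²θ), so v = −rω sinθ·[1 + r cosθ/√(L² − r² sin²θ)].
With r = 0.039 m, L = 0.0994 m, θ = 86.3°: √(L² − r² sin²θ) = 0.091464 m.
v = −0.039·641.2·0.99792·[1 + 0.039·0.06453/0.091464] = -25.641 m/s.
|v| = 25.641 m/s = 25641 mm/s.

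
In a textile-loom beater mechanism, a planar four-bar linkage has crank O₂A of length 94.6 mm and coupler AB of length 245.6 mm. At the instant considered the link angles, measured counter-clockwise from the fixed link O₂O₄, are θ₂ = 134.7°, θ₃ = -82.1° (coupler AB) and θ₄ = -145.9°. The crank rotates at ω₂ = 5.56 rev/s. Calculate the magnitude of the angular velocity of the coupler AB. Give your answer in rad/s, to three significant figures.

14.7

ω₂ = 34.93 rad/s (from 5.56 rev/s).
Differentiating the loop-closure r₂e^{iθ₂}+r₃e^{iθ₃}=r₁+r₄e^{iθ₄} gives r₂ω₂e^{iθ₂}+r₃ω₃e^{iθ₃}=r₄ω₄e^{iθ₄}.
Eliminating the other unknown: ω₃ = r₂ω₂ sin(θ₄−θ₂) / [r₃ sin(θ₃−θ₄)].
Numerator sine = +0.98294; denominator sine = +0.89726.
Result = 0.0946·34.93·(+0.98294) / (0.2456·(+0.89726)) = +14.741 rad/s; magnitude 14.741 rad/s.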